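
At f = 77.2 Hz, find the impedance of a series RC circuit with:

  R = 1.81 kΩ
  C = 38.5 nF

Step 1 — Angular frequency: ω = 2π·f = 2π·77.2 = 485.1 rad/s.
Step 2 — Component impedances:
  R: Z = R = 1810 Ω
  C: Z = 1/(jωC) = -j/(ω·C) = 0 - j5.355e+04 Ω
Step 3 — Series combination: Z_total = R + C = 1810 - j5.355e+04 Ω = 5.358e+04∠-88.1° Ω.

Z = 1810 - j5.355e+04 Ω = 5.358e+04∠-88.1° Ω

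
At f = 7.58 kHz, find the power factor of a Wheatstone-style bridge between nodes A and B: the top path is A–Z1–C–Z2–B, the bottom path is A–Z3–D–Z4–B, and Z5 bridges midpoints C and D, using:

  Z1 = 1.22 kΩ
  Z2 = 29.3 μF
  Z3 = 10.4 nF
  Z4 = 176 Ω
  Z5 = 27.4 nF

Step 1 — Angular frequency: ω = 2π·f = 2π·7580 = 4.763e+04 rad/s.
Step 2 — Component impedances:
  Z1: Z = R = 1220 Ω
  Z2: Z = 1/(jωC) = -j/(ω·C) = 0 - j0.7166 Ω
  Z3: Z = 1/(jωC) = -j/(ω·C) = 0 - j2019 Ω
  Z4: Z = R = 176 Ω
  Z5: Z = 1/(jωC) = -j/(ω·C) = 0 - j766.3 Ω
Step 3 — Bridge requires nodal analysis (the Z5 bridge couples midpoints C and D, so the two paths cannot be reduced to a simple series/parallel combination). Setting node B to ground and injecting 1 A at node A, the 3-node admittance system at A, C, D solves to V_A = Z_AB = 884.3 - j497.6 Ω = 1015∠-29.4° Ω.
Step 4 — Power factor: PF = cos(φ) = Re(Z)/|Z| = 884.35/1014.7 = 0.8715.
Step 5 — Type: Im(Z) = -497.6 ⇒ leading (phase φ = -29.4°).

PF = 0.8715 (leading, φ = -29.4°)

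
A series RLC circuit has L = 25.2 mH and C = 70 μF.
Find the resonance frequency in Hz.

Step 1 — Resonance condition Im(Z)=0 gives ω₀ = 1/√(LC).
Step 2 — ω₀ = 1/√(0.0252·7e-05) = 752.9 rad/s.
Step 3 — f₀ = ω₀/(2π) = 119.8 Hz.

f₀ = 119.8 Hz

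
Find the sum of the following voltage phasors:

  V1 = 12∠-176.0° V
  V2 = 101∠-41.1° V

Step 1 — Convert each phasor to rectangular form:
  V1 = 12·(cos(-176.0°) + j·sin(-176.0°)) = -11.97 - j0.8371 V
  V2 = 101·(cos(-41.1°) + j·sin(-41.1°)) = 76.11 - j66.39 V
Step 2 — Sum components: V_total = 64.14 - j67.23 V.
Step 3 — Convert to polar: |V_total| = 92.92 V, ∠V_total = -46.3°.

V_total = 92.92∠-46.3° V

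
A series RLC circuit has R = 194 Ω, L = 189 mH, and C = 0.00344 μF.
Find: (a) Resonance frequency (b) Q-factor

Step 1 — Resonance condition Im(Z)=0 gives ω₀ = 1/√(LC).
Step 2 — ω₀ = 1/√(0.189·3.44e-09) = 3.922e+04 rad/s.
Step 3 — f₀ = ω₀/(2π) = 6242 Hz.
Step 4 — Series Q: Q = ω₀L/R = 3.922e+04·0.189/194 = 38.21.

(a) f₀ = 6242 Hz  (b) Q = 38.21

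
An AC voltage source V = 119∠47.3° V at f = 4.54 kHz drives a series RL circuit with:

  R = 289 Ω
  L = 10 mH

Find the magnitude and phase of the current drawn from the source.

Step 1 — Angular frequency: ω = 2π·f = 2π·4540 = 2.853e+04 rad/s.
Step 2 — Component impedances:
  R: Z = R = 289 Ω
  L: Z = jωL = j·2.853e+04·0.01 = 0 + j285.3 Ω
Step 3 — Series combination: Z_total = R + L = 289 + j285.3 Ω = 406.1∠44.6° Ω.
Step 4 — Source phasor: V = 119∠47.3° V = 80.7 + j87.45 V.
Step 5 — Ohm's law: I = V / Z_total = (80.7 + j87.45) / (289 + j285.3) = 0.2927 + j0.01367 A.
Step 6 — Convert to polar: |I| = 0.2931 A, ∠I = 2.7°.

I = 0.2931∠2.7° A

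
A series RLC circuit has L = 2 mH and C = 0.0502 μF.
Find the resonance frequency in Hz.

Step 1 — Resonance condition Im(Z)=0 gives ω₀ = 1/√(LC).
Step 2 — ω₀ = 1/√(0.002·5.02e-08) = 9.98e+04 rad/s.
Step 3 — f₀ = ω₀/(2π) = 1.588e+04 Hz.

f₀ = 1.588e+04 Hz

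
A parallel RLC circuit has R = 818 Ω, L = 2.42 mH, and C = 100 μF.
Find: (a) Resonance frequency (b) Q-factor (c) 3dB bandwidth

Step 1 — Resonance: ω₀ = 1/√(LC) = 1/√(0.00242·0.0001) = 2033 rad/s.
Step 2 — f₀ = ω₀/(2π) = 323.5 Hz.
Step 3 — Parallel Q: Q = R/(ω₀L) = 818/(2033·0.00242) = 166.3.
Step 4 — Bandwidth: Δω = ω₀/Q = 12.22 rad/s; BW = Δω/(2π) = 1.946 Hz.

(a) f₀ = 323.5 Hz  (b) Q = 166.3  (c) BW = 1.946 Hz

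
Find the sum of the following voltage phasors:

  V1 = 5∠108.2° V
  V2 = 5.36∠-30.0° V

Step 1 — Convert each phasor to rectangular form:
  V1 = 5·(cos(108.2°) + j·sin(108.2°)) = -1.562 + j4.75 V
  V2 = 5.36·(cos(-30.0°) + j·sin(-30.0°)) = 4.642 - j2.68 V
Step 2 — Sum components: V_total = 3.08 + j2.07 V.
Step 3 — Convert to polar: |V_total| = 3.711 V, ∠V_total = 33.9°.

V_total = 3.711∠33.9° V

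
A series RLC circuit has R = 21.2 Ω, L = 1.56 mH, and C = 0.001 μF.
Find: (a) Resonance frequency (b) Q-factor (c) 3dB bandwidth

Step 1 — Resonance: ω₀ = 1/√(LC) = 1/√(0.00156·1e-09) = 8.006e+05 rad/s.
Step 2 — f₀ = ω₀/(2π) = 1.274e+05 Hz.
Step 3 — Series Q: Q = ω₀L/R = 8.006e+05·0.00156/21.2 = 58.92.
Step 4 — Bandwidth: Δω = ω₀/Q = 1.359e+04 rad/s; BW = Δω/(2π) = 2163 Hz.

(a) f₀ = 1.274e+05 Hz  (b) Q = 58.92  (c) BW = 2163 Hz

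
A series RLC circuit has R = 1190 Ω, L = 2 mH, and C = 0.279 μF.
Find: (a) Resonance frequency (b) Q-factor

Step 1 — Resonance condition Im(Z)=0 gives ω₀ = 1/√(LC).
Step 2 — ω₀ = 1/√(0.002·2.79e-07) = 4.233e+04 rad/s.
Step 3 — f₀ = ω₀/(2π) = 6738 Hz.
Step 4 — Series Q: Q = ω₀L/R = 4.233e+04·0.002/1190 = 0.07115.

(a) f₀ = 6738 Hz  (b) Q = 0.07115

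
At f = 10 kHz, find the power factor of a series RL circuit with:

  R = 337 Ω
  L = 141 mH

Step 1 — Angular frequency: ω = 2π·f = 2π·1e+04 = 6.283e+04 rad/s.
Step 2 — Component impedances:
  R: Z = R = 337 Ω
  L: Z = jωL = j·6.283e+04·0.141 = 0 + j8859 Ω
Step 3 — Series combination: Z_total = R + L = 337 + j8859 Ω = 8866∠87.8° Ω.
Step 4 — Power factor: PF = cos(φ) = Re(Z)/|Z| = 337/8866 = 0.03801.
Step 5 — Type: Im(Z) = 8859 ⇒ lagging (phase φ = 87.8°).

PF = 0.03801 (lagging, φ = 87.8°)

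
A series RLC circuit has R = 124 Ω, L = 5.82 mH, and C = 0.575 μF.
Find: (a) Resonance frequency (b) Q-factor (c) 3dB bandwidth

Step 1 — Resonance: ω₀ = 1/√(LC) = 1/√(0.00582·5.75e-07) = 1.729e+04 rad/s.
Step 2 — f₀ = ω₀/(2π) = 2751 Hz.
Step 3 — Series Q: Q = ω₀L/R = 1.729e+04·0.00582/124 = 0.8113.
Step 4 — Bandwidth: Δω = ω₀/Q = 2.131e+04 rad/s; BW = Δω/(2π) = 3391 Hz.

(a) f₀ = 2751 Hz  (b) Q = 0.8113  (c) BW = 3391 Hz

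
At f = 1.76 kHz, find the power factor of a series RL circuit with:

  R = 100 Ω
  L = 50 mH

Step 1 — Angular frequency: ω = 2π·f = 2π·1760 = 1.106e+04 rad/s.
Step 2 — Component impedances:
  R: Z = R = 100 Ω
  L: Z = jωL = j·1.106e+04·0.05 = 0 + j552.9 Ω
Step 3 — Series combination: Z_total = R + L = 100 + j552.9 Ω = 561.9∠79.7° Ω.
Step 4 — Power factor: PF = cos(φ) = Re(Z)/|Z| = 100/561.9 = 0.178.
Step 5 — Type: Im(Z) = 552.9 ⇒ lagging (phase φ = 79.7°).

PF = 0.178 (lagging, φ = 79.7°)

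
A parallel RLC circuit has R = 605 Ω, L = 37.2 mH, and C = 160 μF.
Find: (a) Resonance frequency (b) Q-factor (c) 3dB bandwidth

Step 1 — Resonance: ω₀ = 1/√(LC) = 1/√(0.0372·0.00016) = 409.9 rad/s.
Step 2 — f₀ = ω₀/(2π) = 65.24 Hz.
Step 3 — Parallel Q: Q = R/(ω₀L) = 605/(409.9·0.0372) = 39.68.
Step 4 — Bandwidth: Δω = ω₀/Q = 10.33 rad/s; BW = Δω/(2π) = 1.644 Hz.

(a) f₀ = 65.24 Hz  (b) Q = 39.68  (c) BW = 1.644 Hz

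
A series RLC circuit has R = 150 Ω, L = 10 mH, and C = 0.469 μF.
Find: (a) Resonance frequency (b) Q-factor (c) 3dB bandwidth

Step 1 — Resonance condition Im(Z)=0 gives ω₀ = 1/√(LC).
Step 2 — ω₀ = 1/√(0.01·4.69e-07) = 1.46e+04 rad/s.
Step 3 — f₀ = ω₀/(2π) = 2324 Hz.
Step 4 — Series Q: Q = ω₀L/R = 1.46e+04·0.01/150 = 0.9735.
Step 5 — 3dB bandwidth: Δω = ω₀/Q = 1.5e+04 rad/s; BW = Δω/(2π) = 2387 Hz.

(a) f₀ = 2324 Hz  (b) Q = 0.9735  (c) BW = 2387 Hz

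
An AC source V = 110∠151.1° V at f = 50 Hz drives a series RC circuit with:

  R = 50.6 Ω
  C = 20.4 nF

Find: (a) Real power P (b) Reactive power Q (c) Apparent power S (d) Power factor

Step 1 — Angular frequency: ω = 2π·f = 2π·50 = 314.2 rad/s.
Step 2 — Component impedances:
  R: Z = R = 50.6 Ω
  C: Z = 1/(jωC) = -j/(ω·C) = 0 - j1.56e+05 Ω
Step 3 — Series combination: Z_total = R + C = 50.6 - j1.56e+05 Ω = 1.56e+05∠-90.0° Ω.
Step 4 — Source phasor: V = 110∠151.1° V = -96.3 + j53.16 V.
Step 5 — Current: I = V / Z = -0.0003409 - j0.0006171 A = 0.000705∠-118.9° A.
Step 6 — Complex power: S = V·I* = 2.515e-05 - j0.07755 VA.
Step 7 — Real power: P = Re(S) = 2.515e-05 W.
Step 8 — Reactive power: Q = Im(S) = -0.07755 VAR.
Step 9 — Apparent power: |S| = 0.07755 VA.
Step 10 — Power factor: PF = P/|S| = 0.0003243 (leading).

(a) P = 2.515e-05 W  (b) Q = -0.07755 VAR  (c) S = 0.07755 VA  (d) PF = 0.0003243 (leading)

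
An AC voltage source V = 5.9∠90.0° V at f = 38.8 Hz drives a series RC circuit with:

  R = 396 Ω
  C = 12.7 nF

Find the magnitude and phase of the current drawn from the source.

Step 1 — Angular frequency: ω = 2π·f = 2π·38.8 = 243.8 rad/s.
Step 2 — Component impedances:
  R: Z = R = 396 Ω
  C: Z = 1/(jωC) = -j/(ω·C) = 0 - j3.23e+05 Ω
Step 3 — Series combination: Z_total = R + C = 396 - j3.23e+05 Ω = 3.23e+05∠-89.9° Ω.
Step 4 — Source phasor: V = 5.9∠90.0° V = 0 + j5.9 V.
Step 5 — Ohm's law: I = V / Z_total = (0 + j5.9) / (396 - j3.23e+05) = -1.827e-05 + j2.24e-08 A.
Step 6 — Convert to polar: |I| = 1.827e-05 A, ∠I = 179.9°.

I = 1.827e-05∠179.9° A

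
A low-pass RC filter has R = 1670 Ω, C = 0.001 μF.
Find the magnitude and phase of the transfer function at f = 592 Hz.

Step 1 — Angular frequency: ω = 2π·592 = 3720 rad/s.
Step 2 — Transfer function: H(jω) = 1/(1 + jωRC).
Step 3 — Denominator: 1 + jωRC = 1 + j·3720·1670·1e-09 = 1 + j0.006212.
Step 4 — H = 1 - j0.006212.
Step 5 — Magnitude: |H| = 1 (-0.0 dB); phase: φ = -0.4°.

|H| = 1 (-0.0 dB), φ = -0.4°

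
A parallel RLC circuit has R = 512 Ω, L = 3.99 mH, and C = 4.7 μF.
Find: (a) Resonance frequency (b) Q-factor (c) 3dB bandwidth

Step 1 — Resonance: ω₀ = 1/√(LC) = 1/√(0.00399·4.7e-06) = 7302 rad/s.
Step 2 — f₀ = ω₀/(2π) = 1162 Hz.
Step 3 — Parallel Q: Q = R/(ω₀L) = 512/(7302·0.00399) = 17.57.
Step 4 — Bandwidth: Δω = ω₀/Q = 415.6 rad/s; BW = Δω/(2π) = 66.14 Hz.

(a) f₀ = 1162 Hz  (b) Q = 17.57  (c) BW = 66.14 Hz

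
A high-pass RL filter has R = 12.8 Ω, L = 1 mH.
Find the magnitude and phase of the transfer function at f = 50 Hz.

Step 1 — Angular frequency: ω = 2π·50 = 314.2 rad/s.
Step 2 — Transfer function: H(jω) = jωL/(R + jωL).
Step 3 — Numerator jωL = j·0.3142; denominator R + jωL = 12.8 + j0.3142.
Step 4 — H = 0.000602 + j0.02453.
Step 5 — Magnitude: |H| = 0.02454 (-32.2 dB); phase: φ = 88.6°.

|H| = 0.02454 (-32.2 dB), φ = 88.6°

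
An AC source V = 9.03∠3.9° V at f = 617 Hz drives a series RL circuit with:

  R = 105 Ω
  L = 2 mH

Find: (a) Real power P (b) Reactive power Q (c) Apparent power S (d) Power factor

Step 1 — Angular frequency: ω = 2π·f = 2π·617 = 3877 rad/s.
Step 2 — Component impedances:
  R: Z = R = 105 Ω
  L: Z = jωL = j·3877·0.002 = 0 + j7.753 Ω
Step 3 — Series combination: Z_total = R + L = 105 + j7.753 Ω = 105.3∠4.2° Ω.
Step 4 — Source phasor: V = 9.03∠3.9° V = 9.009 + j0.6142 V.
Step 5 — Current: I = V / Z = 0.08577 - j0.0004838 A = 0.08577∠-0.3° A.
Step 6 — Complex power: S = V·I* = 0.7724 + j0.05703 VA.
Step 7 — Real power: P = Re(S) = 0.7724 W.
Step 8 — Reactive power: Q = Im(S) = 0.05703 VAR.
Step 9 — Apparent power: |S| = 0.7745 VA.
Step 10 — Power factor: PF = P/|S| = 0.9973 (lagging).

(a) P = 0.7724 W  (b) Q = 0.05703 VAR  (c) S = 0.7745 VA  (d) PF = 0.9973 (lagging)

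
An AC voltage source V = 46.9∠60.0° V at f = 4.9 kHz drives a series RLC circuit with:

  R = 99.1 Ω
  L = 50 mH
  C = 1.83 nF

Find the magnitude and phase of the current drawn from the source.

Step 1 — Angular frequency: ω = 2π·f = 2π·4900 = 3.079e+04 rad/s.
Step 2 — Component impedances:
  R: Z = R = 99.1 Ω
  L: Z = jωL = j·3.079e+04·0.05 = 0 + j1539 Ω
  C: Z = 1/(jωC) = -j/(ω·C) = 0 - j1.775e+04 Ω
Step 3 — Series combination: Z_total = R + L + C = 99.1 - j1.621e+04 Ω = 1.621e+04∠-89.6° Ω.
Step 4 — Source phasor: V = 46.9∠60.0° V = 23.45 + j40.62 V.
Step 5 — Ohm's law: I = V / Z_total = (23.45 + j40.62) / (99.1 - j1.621e+04) = -0.002497 + j0.001462 A.
Step 6 — Convert to polar: |I| = 0.002893 A, ∠I = 149.6°.

I = 0.002893∠149.6° A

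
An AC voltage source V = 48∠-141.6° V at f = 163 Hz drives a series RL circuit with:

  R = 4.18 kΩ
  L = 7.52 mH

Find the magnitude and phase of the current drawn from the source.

Step 1 — Angular frequency: ω = 2π·f = 2π·163 = 1024 rad/s.
Step 2 — Component impedances:
  R: Z = R = 4180 Ω
  L: Z = jωL = j·1024·0.00752 = 0 + j7.702 Ω
Step 3 — Series combination: Z_total = R + L = 4180 + j7.702 Ω = 4180∠0.1° Ω.
Step 4 — Source phasor: V = 48∠-141.6° V = -37.62 - j29.82 V.
Step 5 — Ohm's law: I = V / Z_total = (-37.62 - j29.82) / (4180 + j7.702) = -0.009012 - j0.007116 A.
Step 6 — Convert to polar: |I| = 0.01148 A, ∠I = -141.7°.

I = 0.01148∠-141.7° A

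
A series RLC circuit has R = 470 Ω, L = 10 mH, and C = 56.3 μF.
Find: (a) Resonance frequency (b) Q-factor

Step 1 — Resonance condition Im(Z)=0 gives ω₀ = 1/√(LC).
Step 2 — ω₀ = 1/√(0.01·5.63e-05) = 1333 rad/s.
Step 3 — f₀ = ω₀/(2π) = 212.1 Hz.
Step 4 — Series Q: Q = ω₀L/R = 1333·0.01/470 = 0.02836.

(a) f₀ = 212.1 Hz  (b) Q = 0.02836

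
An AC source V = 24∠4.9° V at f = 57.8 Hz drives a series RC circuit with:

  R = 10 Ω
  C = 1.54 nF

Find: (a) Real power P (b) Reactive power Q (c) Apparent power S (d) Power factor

Step 1 — Angular frequency: ω = 2π·f = 2π·57.8 = 363.2 rad/s.
Step 2 — Component impedances:
  R: Z = R = 10 Ω
  C: Z = 1/(jωC) = -j/(ω·C) = 0 - j1.788e+06 Ω
Step 3 — Series combination: Z_total = R + C = 10 - j1.788e+06 Ω = 1.788e+06∠-90.0° Ω.
Step 4 — Source phasor: V = 24∠4.9° V = 23.91 + j2.05 V.
Step 5 — Current: I = V / Z = -1.146e-06 + j1.337e-05 A = 1.342e-05∠94.9° A.
Step 6 — Complex power: S = V·I* = 1.802e-09 - j0.0003221 VA.
Step 7 — Real power: P = Re(S) = 1.802e-09 W.
Step 8 — Reactive power: Q = Im(S) = -0.0003221 VAR.
Step 9 — Apparent power: |S| = 0.0003221 VA.
Step 10 — Power factor: PF = P/|S| = 5.593e-06 (leading).

(a) P = 1.802e-09 W  (b) Q = -0.0003221 VAR  (c) S = 0.0003221 VA  (d) PF = 5.593e-06 (leading)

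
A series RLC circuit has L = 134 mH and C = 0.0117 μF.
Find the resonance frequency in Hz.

Step 1 — Resonance condition Im(Z)=0 gives ω₀ = 1/√(LC).
Step 2 — ω₀ = 1/√(0.134·1.17e-08) = 2.526e+04 rad/s.
Step 3 — f₀ = ω₀/(2π) = 4020 Hz.

f₀ = 4020 Hz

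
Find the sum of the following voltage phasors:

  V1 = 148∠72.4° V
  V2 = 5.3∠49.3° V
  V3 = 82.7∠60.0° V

Step 1 — Convert each phasor to rectangular form:
  V1 = 148·(cos(72.4°) + j·sin(72.4°)) = 44.75 + j141.1 V
  V2 = 5.3·(cos(49.3°) + j·sin(49.3°)) = 3.456 + j4.018 V
  V3 = 82.7·(cos(60.0°) + j·sin(60.0°)) = 41.35 + j71.62 V
Step 2 — Sum components: V_total = 89.56 + j216.7 V.
Step 3 — Convert to polar: |V_total| = 234.5 V, ∠V_total = 67.5°.

V_total = 234.5∠67.5° V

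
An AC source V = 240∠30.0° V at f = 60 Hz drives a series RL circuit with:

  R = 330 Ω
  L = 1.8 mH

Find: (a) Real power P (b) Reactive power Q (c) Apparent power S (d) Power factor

Step 1 — Angular frequency: ω = 2π·f = 2π·60 = 377 rad/s.
Step 2 — Component impedances:
  R: Z = R = 330 Ω
  L: Z = jωL = j·377·0.0018 = 0 + j0.6786 Ω
Step 3 — Series combination: Z_total = R + L = 330 + j0.6786 Ω = 330∠0.1° Ω.
Step 4 — Source phasor: V = 240∠30.0° V = 207.8 + j120 V.
Step 5 — Current: I = V / Z = 0.6306 + j0.3623 A = 0.7273∠29.9° A.
Step 6 — Complex power: S = V·I* = 174.5 + j0.3589 VA.
Step 7 — Real power: P = Re(S) = 174.5 W.
Step 8 — Reactive power: Q = Im(S) = 0.3589 VAR.
Step 9 — Apparent power: |S| = 174.5 VA.
Step 10 — Power factor: PF = P/|S| = 1 (lagging).

(a) P = 174.5 W  (b) Q = 0.3589 VAR  (c) S = 174.5 VA  (d) PF = 1 (lagging)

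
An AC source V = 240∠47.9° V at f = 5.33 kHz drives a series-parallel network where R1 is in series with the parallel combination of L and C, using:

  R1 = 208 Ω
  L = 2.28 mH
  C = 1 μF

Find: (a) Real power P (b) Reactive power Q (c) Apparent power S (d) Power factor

Step 1 — Angular frequency: ω = 2π·f = 2π·5330 = 3.349e+04 rad/s.
Step 2 — Component impedances:
  R1: Z = R = 208 Ω
  L: Z = jωL = j·3.349e+04·0.00228 = 0 + j76.36 Ω
  C: Z = 1/(jωC) = -j/(ω·C) = 0 - j29.86 Ω
Step 3 — Parallel branch: L || C = 1/(1/L + 1/C) = 0 - j49.04 Ω.
Step 4 — Series with R1: Z_total = R1 + (L || C) = 208 - j49.04 Ω = 213.7∠-13.3° Ω.
Step 5 — Source phasor: V = 240∠47.9° V = 160.9 + j178.1 V.
Step 6 — Current: I = V / Z = 0.5416 + j0.9838 A = 1.123∠61.2° A.
Step 7 — Complex power: S = V·I* = 262.3 - j61.85 VA.
Step 8 — Real power: P = Re(S) = 262.3 W.
Step 9 — Reactive power: Q = Im(S) = -61.85 VAR.
Step 10 — Apparent power: |S| = 269.5 VA.
Step 11 — Power factor: PF = P/|S| = 0.9733 (leading).

(a) P = 262.3 W  (b) Q = -61.85 VAR  (c) S = 269.5 VA  (d) PF = 0.9733 (leading)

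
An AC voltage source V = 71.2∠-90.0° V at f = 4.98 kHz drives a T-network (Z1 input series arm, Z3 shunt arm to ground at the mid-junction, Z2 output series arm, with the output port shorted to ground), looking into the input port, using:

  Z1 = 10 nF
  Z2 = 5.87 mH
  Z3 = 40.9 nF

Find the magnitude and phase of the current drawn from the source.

Step 1 — Angular frequency: ω = 2π·f = 2π·4980 = 3.129e+04 rad/s.
Step 2 — Component impedances:
  Z1: Z = 1/(jωC) = -j/(ω·C) = 0 - j3196 Ω
  Z2: Z = jωL = j·3.129e+04·0.00587 = 0 + j183.7 Ω
  Z3: Z = 1/(jωC) = -j/(ω·C) = 0 - j781.4 Ω
Step 3 — With the output port shorted to ground, the output series arm Z2 runs from the junction to ground; the shunt arm Z3 also runs from the junction to ground. They appear in parallel: Z3 || Z2 = 0 + j240.1 Ω.
Step 4 — Series with input arm Z1: Z_in = Z1 + (Z3 || Z2) = 0 - j2956 Ω = 2956∠-90.0° Ω.
Step 5 — Source phasor: V = 71.2∠-90.0° V = 0 - j71.2 V.
Step 6 — Ohm's law: I = V / Z_total = (0 - j71.2) / (0 - j2956) = 0.02409 A.
Step 7 — Convert to polar: |I| = 0.02409 A, ∠I = 0.0°.

I = 0.02409∠0.0° A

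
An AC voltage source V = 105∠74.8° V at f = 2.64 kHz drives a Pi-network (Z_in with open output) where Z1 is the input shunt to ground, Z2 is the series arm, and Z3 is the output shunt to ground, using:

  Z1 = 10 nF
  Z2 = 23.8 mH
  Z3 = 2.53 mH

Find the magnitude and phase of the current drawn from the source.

Step 1 — Angular frequency: ω = 2π·f = 2π·2640 = 1.659e+04 rad/s.
Step 2 — Component impedances:
  Z1: Z = 1/(jωC) = -j/(ω·C) = 0 - j6029 Ω
  Z2: Z = jωL = j·1.659e+04·0.0238 = 0 + j394.8 Ω
  Z3: Z = jωL = j·1.659e+04·0.00253 = 0 + j41.97 Ω
Step 3 — With open output, the series arm Z2 and the output shunt Z3 appear in series to ground: Z2 + Z3 = 0 + j436.8 Ω.
Step 4 — Parallel with input shunt Z1: Z_in = Z1 || (Z2 + Z3) = 0 + j470.9 Ω = 470.9∠90.0° Ω.
Step 5 — Source phasor: V = 105∠74.8° V = 27.53 + j101.3 V.
Step 6 — Ohm's law: I = V / Z_total = (27.53 + j101.3) / (0 + j470.9) = 0.2152 - j0.05847 A.
Step 7 — Convert to polar: |I| = 0.223 A, ∠I = -15.2°.

I = 0.223∠-15.2° A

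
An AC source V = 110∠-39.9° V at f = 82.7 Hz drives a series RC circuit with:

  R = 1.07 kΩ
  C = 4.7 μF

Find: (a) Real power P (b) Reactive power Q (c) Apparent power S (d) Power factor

Step 1 — Angular frequency: ω = 2π·f = 2π·82.7 = 519.6 rad/s.
Step 2 — Component impedances:
  R: Z = R = 1070 Ω
  C: Z = 1/(jωC) = -j/(ω·C) = 0 - j409.5 Ω
Step 3 — Series combination: Z_total = R + C = 1070 - j409.5 Ω = 1146∠-20.9° Ω.
Step 4 — Source phasor: V = 110∠-39.9° V = 84.39 - j70.56 V.
Step 5 — Current: I = V / Z = 0.0908 - j0.03119 A = 0.09601∠-19.0° A.
Step 6 — Complex power: S = V·I* = 9.864 - j3.775 VA.
Step 7 — Real power: P = Re(S) = 9.864 W.
Step 8 — Reactive power: Q = Im(S) = -3.775 VAR.
Step 9 — Apparent power: |S| = 10.56 VA.
Step 10 — Power factor: PF = P/|S| = 0.934 (leading).

(a) P = 9.864 W  (b) Q = -3.775 VAR  (c) S = 10.56 VA  (d) PF = 0.934 (leading)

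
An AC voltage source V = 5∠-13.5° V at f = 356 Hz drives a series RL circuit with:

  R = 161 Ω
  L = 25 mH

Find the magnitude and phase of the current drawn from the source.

Step 1 — Angular frequency: ω = 2π·f = 2π·356 = 2237 rad/s.
Step 2 — Component impedances:
  R: Z = R = 161 Ω
  L: Z = jωL = j·2237·0.025 = 0 + j55.92 Ω
Step 3 — Series combination: Z_total = R + L = 161 + j55.92 Ω = 170.4∠19.2° Ω.
Step 4 — Source phasor: V = 5∠-13.5° V = 4.862 - j1.167 V.
Step 5 — Ohm's law: I = V / Z_total = (4.862 - j1.167) / (161 + j55.92) = 0.0247 - j0.01583 A.
Step 6 — Convert to polar: |I| = 0.02934 A, ∠I = -32.7°.

I = 0.02934∠-32.7° A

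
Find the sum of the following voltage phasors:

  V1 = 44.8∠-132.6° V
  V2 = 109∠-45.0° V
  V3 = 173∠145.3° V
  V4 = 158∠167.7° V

Step 1 — Convert each phasor to rectangular form:
  V1 = 44.8·(cos(-132.6°) + j·sin(-132.6°)) = -30.32 - j32.98 V
  V2 = 109·(cos(-45.0°) + j·sin(-45.0°)) = 77.07 - j77.07 V
  V3 = 173·(cos(145.3°) + j·sin(145.3°)) = -142.2 + j98.49 V
  V4 = 158·(cos(167.7°) + j·sin(167.7°)) = -154.4 + j33.66 V
Step 2 — Sum components: V_total = -249.9 + j22.09 V.
Step 3 — Convert to polar: |V_total| = 250.8 V, ∠V_total = 174.9°.

V_total = 250.8∠174.9° V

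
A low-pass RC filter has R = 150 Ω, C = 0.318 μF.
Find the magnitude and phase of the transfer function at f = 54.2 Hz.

Step 1 — Angular frequency: ω = 2π·54.2 = 340.5 rad/s.
Step 2 — Transfer function: H(jω) = 1/(1 + jωRC).
Step 3 — Denominator: 1 + jωRC = 1 + j·340.5·150·3.18e-07 = 1 + j0.01624.
Step 4 — H = 0.9997 - j0.01624.
Step 5 — Magnitude: |H| = 0.9999 (-0.0 dB); phase: φ = -0.9°.

|H| = 0.9999 (-0.0 dB), φ = -0.9°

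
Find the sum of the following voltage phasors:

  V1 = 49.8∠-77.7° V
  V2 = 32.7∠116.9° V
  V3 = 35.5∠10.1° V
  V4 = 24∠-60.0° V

Step 1 — Convert each phasor to rectangular form:
  V1 = 49.8·(cos(-77.7°) + j·sin(-77.7°)) = 10.61 - j48.66 V
  V2 = 32.7·(cos(116.9°) + j·sin(116.9°)) = -14.79 + j29.16 V
  V3 = 35.5·(cos(10.1°) + j·sin(10.1°)) = 34.95 + j6.226 V
  V4 = 24·(cos(-60.0°) + j·sin(-60.0°)) = 12 - j20.78 V
Step 2 — Sum components: V_total = 42.76 - j34.05 V.
Step 3 — Convert to polar: |V_total| = 54.67 V, ∠V_total = -38.5°.

V_total = 54.67∠-38.5° V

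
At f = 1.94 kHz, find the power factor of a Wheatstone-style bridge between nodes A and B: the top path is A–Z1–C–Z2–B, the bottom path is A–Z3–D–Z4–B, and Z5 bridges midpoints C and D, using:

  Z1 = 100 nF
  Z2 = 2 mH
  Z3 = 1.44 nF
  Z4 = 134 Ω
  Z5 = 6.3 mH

Step 1 — Angular frequency: ω = 2π·f = 2π·1940 = 1.219e+04 rad/s.
Step 2 — Component impedances:
  Z1: Z = 1/(jωC) = -j/(ω·C) = 0 - j820.4 Ω
  Z2: Z = jωL = j·1.219e+04·0.002 = 0 + j24.38 Ω
  Z3: Z = 1/(jωC) = -j/(ω·C) = 0 - j5.697e+04 Ω
  Z4: Z = R = 134 Ω
  Z5: Z = jωL = j·1.219e+04·0.0063 = 0 + j76.79 Ω
Step 3 — Bridge requires nodal analysis (the Z5 bridge couples midpoints C and D, so the two paths cannot be reduced to a simple series/parallel combination). Setting node B to ground and injecting 1 A at node A, the 3-node admittance system at A, C, D solves to V_A = Z_AB = 3.081 - j786.7 Ω = 786.7∠-89.8° Ω.
Step 4 — Power factor: PF = cos(φ) = Re(Z)/|Z| = 3.0813/786.68 = 0.003917.
Step 5 — Type: Im(Z) = -786.7 ⇒ leading (phase φ = -89.8°).

PF = 0.003917 (leading, φ = -89.8°)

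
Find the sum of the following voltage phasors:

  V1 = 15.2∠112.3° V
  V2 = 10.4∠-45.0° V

Step 1 — Convert each phasor to rectangular form:
  V1 = 15.2·(cos(112.3°) + j·sin(112.3°)) = -5.768 + j14.06 V
  V2 = 10.4·(cos(-45.0°) + j·sin(-45.0°)) = 7.354 - j7.354 V
Step 2 — Sum components: V_total = 1.586 + j6.709 V.
Step 3 — Convert to polar: |V_total| = 6.894 V, ∠V_total = 76.7°.

V_total = 6.894∠76.7° V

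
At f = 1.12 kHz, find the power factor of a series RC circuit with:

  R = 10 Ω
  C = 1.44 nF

Step 1 — Angular frequency: ω = 2π·f = 2π·1120 = 7037 rad/s.
Step 2 — Component impedances:
  R: Z = R = 10 Ω
  C: Z = 1/(jωC) = -j/(ω·C) = 0 - j9.868e+04 Ω
Step 3 — Series combination: Z_total = R + C = 10 - j9.868e+04 Ω = 9.868e+04∠-90.0° Ω.
Step 4 — Power factor: PF = cos(φ) = Re(Z)/|Z| = 10/9.868e+04 = 0.0001013.
Step 5 — Type: Im(Z) = -9.868e+04 ⇒ leading (phase φ = -90.0°).

PF = 0.0001013 (leading, φ = -90.0°)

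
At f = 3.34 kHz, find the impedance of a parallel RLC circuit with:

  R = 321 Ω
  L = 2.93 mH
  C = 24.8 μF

Step 1 — Angular frequency: ω = 2π·f = 2π·3340 = 2.099e+04 rad/s.
Step 2 — Component impedances:
  R: Z = R = 321 Ω
  L: Z = jωL = j·2.099e+04·0.00293 = 0 + j61.49 Ω
  C: Z = 1/(jωC) = -j/(ω·C) = 0 - j1.921 Ω
Step 3 — Parallel combination: 1/Z_total = 1/R + 1/L + 1/C; Z_total = 0.01225 - j1.983 Ω = 1.983∠-89.6° Ω.

Z = 0.01225 - j1.983 Ω = 1.983∠-89.6° Ω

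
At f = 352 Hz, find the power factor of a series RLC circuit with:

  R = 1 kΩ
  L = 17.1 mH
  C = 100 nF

Step 1 — Angular frequency: ω = 2π·f = 2π·352 = 2212 rad/s.
Step 2 — Component impedances:
  R: Z = R = 1000 Ω
  L: Z = jωL = j·2212·0.0171 = 0 + j37.82 Ω
  C: Z = 1/(jωC) = -j/(ω·C) = 0 - j4521 Ω
Step 3 — Series combination: Z_total = R + L + C = 1000 - j4484 Ω = 4594∠-77.4° Ω.
Step 4 — Power factor: PF = cos(φ) = Re(Z)/|Z| = 1000/4594 = 0.2177.
Step 5 — Type: Im(Z) = -4484 ⇒ leading (phase φ = -77.4°).

PF = 0.2177 (leading, φ = -77.4°)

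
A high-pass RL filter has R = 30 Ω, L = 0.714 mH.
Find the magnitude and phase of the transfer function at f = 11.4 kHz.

Step 1 — Angular frequency: ω = 2π·1.14e+04 = 7.163e+04 rad/s.
Step 2 — Transfer function: H(jω) = jωL/(R + jωL).
Step 3 — Numerator jωL = j·51.14; denominator R + jωL = 30 + j51.14.
Step 4 — H = 0.744 + j0.4364.
Step 5 — Magnitude: |H| = 0.8626 (-1.3 dB); phase: φ = 30.4°.

|H| = 0.8626 (-1.3 dB), φ = 30.4°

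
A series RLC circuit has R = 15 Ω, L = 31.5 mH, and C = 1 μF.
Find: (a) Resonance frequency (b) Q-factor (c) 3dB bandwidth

Step 1 — Resonance: ω₀ = 1/√(LC) = 1/√(0.0315·1e-06) = 5634 rad/s.
Step 2 — f₀ = ω₀/(2π) = 896.7 Hz.
Step 3 — Series Q: Q = ω₀L/R = 5634·0.0315/15 = 11.83.
Step 4 — Bandwidth: Δω = ω₀/Q = 476.2 rad/s; BW = Δω/(2π) = 75.79 Hz.

(a) f₀ = 896.7 Hz  (b) Q = 11.83  (c) BW = 75.79 Hz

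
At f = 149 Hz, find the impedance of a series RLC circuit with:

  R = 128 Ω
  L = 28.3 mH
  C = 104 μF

Step 1 — Angular frequency: ω = 2π·f = 2π·149 = 936.2 rad/s.
Step 2 — Component impedances:
  R: Z = R = 128 Ω
  L: Z = jωL = j·936.2·0.0283 = 0 + j26.49 Ω
  C: Z = 1/(jωC) = -j/(ω·C) = 0 - j10.27 Ω
Step 3 — Series combination: Z_total = R + L + C = 128 + j16.22 Ω = 129∠7.2° Ω.

Z = 128 + j16.22 Ω = 129∠7.2° Ω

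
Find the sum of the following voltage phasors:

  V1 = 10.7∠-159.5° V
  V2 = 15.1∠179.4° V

Step 1 — Convert each phasor to rectangular form:
  V1 = 10.7·(cos(-159.5°) + j·sin(-159.5°)) = -10.02 - j3.747 V
  V2 = 15.1·(cos(179.4°) + j·sin(179.4°)) = -15.1 + j0.1581 V
Step 2 — Sum components: V_total = -25.12 - j3.589 V.
Step 3 — Convert to polar: |V_total| = 25.38 V, ∠V_total = -171.9°.

V_total = 25.38∠-171.9° V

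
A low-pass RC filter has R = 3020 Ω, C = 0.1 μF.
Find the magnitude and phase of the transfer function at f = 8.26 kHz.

Step 1 — Angular frequency: ω = 2π·8260 = 5.19e+04 rad/s.
Step 2 — Transfer function: H(jω) = 1/(1 + jωRC).
Step 3 — Denominator: 1 + jωRC = 1 + j·5.19e+04·3020·1e-07 = 1 + j15.67.
Step 4 — H = 0.004054 - j0.06354.
Step 5 — Magnitude: |H| = 0.06367 (-23.9 dB); phase: φ = -86.3°.

|H| = 0.06367 (-23.9 dB), φ = -86.3°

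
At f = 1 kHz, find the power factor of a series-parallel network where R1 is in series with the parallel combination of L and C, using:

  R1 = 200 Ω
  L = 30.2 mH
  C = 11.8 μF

Step 1 — Angular frequency: ω = 2π·f = 2π·1000 = 6283 rad/s.
Step 2 — Component impedances:
  R1: Z = R = 200 Ω
  L: Z = jωL = j·6283·0.0302 = 0 + j189.8 Ω
  C: Z = 1/(jωC) = -j/(ω·C) = 0 - j13.49 Ω
Step 3 — Parallel branch: L || C = 1/(1/L + 1/C) = 0 - j14.52 Ω.
Step 4 — Series with R1: Z_total = R1 + (L || C) = 200 - j14.52 Ω = 200.5∠-4.2° Ω.
Step 5 — Power factor: PF = cos(φ) = Re(Z)/|Z| = 200/200.53 = 0.9974.
Step 6 — Type: Im(Z) = -14.52 ⇒ leading (phase φ = -4.2°).

PF = 0.9974 (leading, φ = -4.2°)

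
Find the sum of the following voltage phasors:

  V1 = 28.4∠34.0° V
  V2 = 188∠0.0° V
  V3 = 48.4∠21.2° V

Step 1 — Convert each phasor to rectangular form:
  V1 = 28.4·(cos(34.0°) + j·sin(34.0°)) = 23.54 + j15.88 V
  V2 = 188·(cos(0.0°) + j·sin(0.0°)) = 188 V
  V3 = 48.4·(cos(21.2°) + j·sin(21.2°)) = 45.12 + j17.5 V
Step 2 — Sum components: V_total = 256.7 + j33.38 V.
Step 3 — Convert to polar: |V_total| = 258.8 V, ∠V_total = 7.4°.

V_total = 258.8∠7.4° V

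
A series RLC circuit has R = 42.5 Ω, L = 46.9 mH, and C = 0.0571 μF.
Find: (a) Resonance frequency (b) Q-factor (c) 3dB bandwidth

Step 1 — Resonance condition Im(Z)=0 gives ω₀ = 1/√(LC).
Step 2 — ω₀ = 1/√(0.0469·5.71e-08) = 1.932e+04 rad/s.
Step 3 — f₀ = ω₀/(2π) = 3075 Hz.
Step 4 — Series Q: Q = ω₀L/R = 1.932e+04·0.0469/42.5 = 21.32.
Step 5 — 3dB bandwidth: Δω = ω₀/Q = 906.2 rad/s; BW = Δω/(2π) = 144.2 Hz.

(a) f₀ = 3075 Hz  (b) Q = 21.32  (c) BW = 144.2 Hz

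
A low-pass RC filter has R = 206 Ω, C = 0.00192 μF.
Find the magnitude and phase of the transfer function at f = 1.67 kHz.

Step 1 — Angular frequency: ω = 2π·1670 = 1.049e+04 rad/s.
Step 2 — Transfer function: H(jω) = 1/(1 + jωRC).
Step 3 — Denominator: 1 + jωRC = 1 + j·1.049e+04·206·1.92e-09 = 1 + j0.00415.
Step 4 — H = 1 - j0.00415.
Step 5 — Magnitude: |H| = 1 (-0.0 dB); phase: φ = -0.2°.

|H| = 1 (-0.0 dB), φ = -0.2°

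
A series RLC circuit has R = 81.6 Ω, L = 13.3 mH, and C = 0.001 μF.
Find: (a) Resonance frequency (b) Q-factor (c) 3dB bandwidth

Step 1 — Resonance: ω₀ = 1/√(LC) = 1/√(0.0133·1e-09) = 2.742e+05 rad/s.
Step 2 — f₀ = ω₀/(2π) = 4.364e+04 Hz.
Step 3 — Series Q: Q = ω₀L/R = 2.742e+05·0.0133/81.6 = 44.69.
Step 4 — Bandwidth: Δω = ω₀/Q = 6135 rad/s; BW = Δω/(2π) = 976.5 Hz.

(a) f₀ = 4.364e+04 Hz  (b) Q = 44.69  (c) BW = 976.5 Hz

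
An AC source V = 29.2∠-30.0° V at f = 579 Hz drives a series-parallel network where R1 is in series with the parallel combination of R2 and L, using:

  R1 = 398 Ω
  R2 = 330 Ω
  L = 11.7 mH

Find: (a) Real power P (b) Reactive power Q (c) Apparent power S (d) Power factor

Step 1 — Angular frequency: ω = 2π·f = 2π·579 = 3638 rad/s.
Step 2 — Component impedances:
  R1: Z = R = 398 Ω
  R2: Z = R = 330 Ω
  L: Z = jωL = j·3638·0.0117 = 0 + j42.56 Ω
Step 3 — Parallel branch: R2 || L = 1/(1/R2 + 1/L) = 5.4 + j41.87 Ω.
Step 4 — Series with R1: Z_total = R1 + (R2 || L) = 403.4 + j41.87 Ω = 405.6∠5.9° Ω.
Step 5 — Source phasor: V = 29.2∠-30.0° V = 25.29 - j14.6 V.
Step 6 — Current: I = V / Z = 0.0583 - j0.04224 A = 0.072∠-35.9° A.
Step 7 — Complex power: S = V·I* = 2.091 + j0.217 VA.
Step 8 — Real power: P = Re(S) = 2.091 W.
Step 9 — Reactive power: Q = Im(S) = 0.217 VAR.
Step 10 — Apparent power: |S| = 2.102 VA.
Step 11 — Power factor: PF = P/|S| = 0.9947 (lagging).

(a) P = 2.091 W  (b) Q = 0.217 VAR  (c) S = 2.102 VA  (d) PF = 0.9947 (lagging)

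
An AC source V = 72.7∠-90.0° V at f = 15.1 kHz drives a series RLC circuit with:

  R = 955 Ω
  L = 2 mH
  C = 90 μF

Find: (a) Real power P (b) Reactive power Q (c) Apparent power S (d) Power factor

Step 1 — Angular frequency: ω = 2π·f = 2π·1.51e+04 = 9.488e+04 rad/s.
Step 2 — Component impedances:
  R: Z = R = 955 Ω
  L: Z = jωL = j·9.488e+04·0.002 = 0 + j189.8 Ω
  C: Z = 1/(jωC) = -j/(ω·C) = 0 - j0.1171 Ω
Step 3 — Series combination: Z_total = R + L + C = 955 + j189.6 Ω = 973.6∠11.2° Ω.
Step 4 — Source phasor: V = 72.7∠-90.0° V = 0 - j72.7 V.
Step 5 — Current: I = V / Z = -0.01454 - j0.07324 A = 0.07467∠-101.2° A.
Step 6 — Complex power: S = V·I* = 5.324 + j1.057 VA.
Step 7 — Real power: P = Re(S) = 5.324 W.
Step 8 — Reactive power: Q = Im(S) = 1.057 VAR.
Step 9 — Apparent power: |S| = 5.428 VA.
Step 10 — Power factor: PF = P/|S| = 0.9808 (lagging).

(a) P = 5.324 W  (b) Q = 1.057 VAR  (c) S = 5.428 VA  (d) PF = 0.9808 (lagging)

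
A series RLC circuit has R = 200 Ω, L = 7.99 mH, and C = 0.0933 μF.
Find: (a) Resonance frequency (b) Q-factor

Step 1 — Resonance condition Im(Z)=0 gives ω₀ = 1/√(LC).
Step 2 — ω₀ = 1/√(0.00799·9.33e-08) = 3.663e+04 rad/s.
Step 3 — f₀ = ω₀/(2π) = 5829 Hz.
Step 4 — Series Q: Q = ω₀L/R = 3.663e+04·0.00799/200 = 1.463.

(a) f₀ = 5829 Hz  (b) Q = 1.463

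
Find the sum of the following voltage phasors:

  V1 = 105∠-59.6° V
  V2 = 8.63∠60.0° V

Step 1 — Convert each phasor to rectangular form:
  V1 = 105·(cos(-59.6°) + j·sin(-59.6°)) = 53.13 - j90.56 V
  V2 = 8.63·(cos(60.0°) + j·sin(60.0°)) = 4.315 + j7.474 V
Step 2 — Sum components: V_total = 57.45 - j83.09 V.
Step 3 — Convert to polar: |V_total| = 101 V, ∠V_total = -55.3°.

V_total = 101∠-55.3° V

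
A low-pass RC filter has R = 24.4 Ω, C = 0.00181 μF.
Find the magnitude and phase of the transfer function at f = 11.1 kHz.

Step 1 — Angular frequency: ω = 2π·1.11e+04 = 6.974e+04 rad/s.
Step 2 — Transfer function: H(jω) = 1/(1 + jωRC).
Step 3 — Denominator: 1 + jωRC = 1 + j·6.974e+04·24.4·1.81e-09 = 1 + j0.00308.
Step 4 — H = 1 - j0.00308.
Step 5 — Magnitude: |H| = 1 (-0.0 dB); phase: φ = -0.2°.

|H| = 1 (-0.0 dB), φ = -0.2°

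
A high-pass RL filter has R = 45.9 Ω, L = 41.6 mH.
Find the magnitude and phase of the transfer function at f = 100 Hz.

Step 1 — Angular frequency: ω = 2π·100 = 628.3 rad/s.
Step 2 — Transfer function: H(jω) = jωL/(R + jωL).
Step 3 — Numerator jωL = j·26.14; denominator R + jωL = 45.9 + j26.14.
Step 4 — H = 0.2449 + j0.43.
Step 5 — Magnitude: |H| = 0.4948 (-6.1 dB); phase: φ = 60.3°.

|H| = 0.4948 (-6.1 dB), φ = 60.3°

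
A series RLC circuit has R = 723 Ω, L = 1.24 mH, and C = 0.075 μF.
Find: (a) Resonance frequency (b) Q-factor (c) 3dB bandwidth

Step 1 — Resonance condition Im(Z)=0 gives ω₀ = 1/√(LC).
Step 2 — ω₀ = 1/√(0.00124·7.5e-08) = 1.037e+05 rad/s.
Step 3 — f₀ = ω₀/(2π) = 1.65e+04 Hz.
Step 4 — Series Q: Q = ω₀L/R = 1.037e+05·0.00124/723 = 0.1778.
Step 5 — 3dB bandwidth: Δω = ω₀/Q = 5.831e+05 rad/s; BW = Δω/(2π) = 9.28e+04 Hz.

(a) f₀ = 1.65e+04 Hz  (b) Q = 0.1778  (c) BW = 9.28e+04 Hz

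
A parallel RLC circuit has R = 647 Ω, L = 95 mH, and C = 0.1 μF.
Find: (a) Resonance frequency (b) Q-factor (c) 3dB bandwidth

Step 1 — Resonance: ω₀ = 1/√(LC) = 1/√(0.095·1e-07) = 1.026e+04 rad/s.
Step 2 — f₀ = ω₀/(2π) = 1633 Hz.
Step 3 — Parallel Q: Q = R/(ω₀L) = 647/(1.026e+04·0.095) = 0.6638.
Step 4 — Bandwidth: Δω = ω₀/Q = 1.546e+04 rad/s; BW = Δω/(2π) = 2460 Hz.

(a) f₀ = 1633 Hz  (b) Q = 0.6638  (c) BW = 2460 Hz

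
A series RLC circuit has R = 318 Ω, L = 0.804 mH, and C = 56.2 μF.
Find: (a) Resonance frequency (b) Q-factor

Step 1 — Resonance condition Im(Z)=0 gives ω₀ = 1/√(LC).
Step 2 — ω₀ = 1/√(0.000804·5.62e-05) = 4704 rad/s.
Step 3 — f₀ = ω₀/(2π) = 748.7 Hz.
Step 4 — Series Q: Q = ω₀L/R = 4704·0.000804/318 = 0.01189.

(a) f₀ = 748.7 Hz  (b) Q = 0.01189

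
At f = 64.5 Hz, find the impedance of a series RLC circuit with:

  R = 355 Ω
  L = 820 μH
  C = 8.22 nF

Step 1 — Angular frequency: ω = 2π·f = 2π·64.5 = 405.3 rad/s.
Step 2 — Component impedances:
  R: Z = R = 355 Ω
  L: Z = jωL = j·405.3·0.00082 = 0 + j0.3323 Ω
  C: Z = 1/(jωC) = -j/(ω·C) = 0 - j3.002e+05 Ω
Step 3 — Series combination: Z_total = R + L + C = 355 - j3.002e+05 Ω = 3.002e+05∠-89.9° Ω.

Z = 355 - j3.002e+05 Ω = 3.002e+05∠-89.9° Ω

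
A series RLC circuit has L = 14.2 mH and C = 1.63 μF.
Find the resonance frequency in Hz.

Step 1 — Resonance condition Im(Z)=0 gives ω₀ = 1/√(LC).
Step 2 — ω₀ = 1/√(0.0142·1.63e-06) = 6573 rad/s.
Step 3 — f₀ = ω₀/(2π) = 1046 Hz.

f₀ = 1046 Hz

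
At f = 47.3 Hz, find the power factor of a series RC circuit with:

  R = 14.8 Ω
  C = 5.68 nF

Step 1 — Angular frequency: ω = 2π·f = 2π·47.3 = 297.2 rad/s.
Step 2 — Component impedances:
  R: Z = R = 14.8 Ω
  C: Z = 1/(jωC) = -j/(ω·C) = 0 - j5.924e+05 Ω
Step 3 — Series combination: Z_total = R + C = 14.8 - j5.924e+05 Ω = 5.924e+05∠-90.0° Ω.
Step 4 — Power factor: PF = cos(φ) = Re(Z)/|Z| = 14.8/5.924e+05 = 2.498e-05.
Step 5 — Type: Im(Z) = -5.924e+05 ⇒ leading (phase φ = -90.0°).

PF = 2.498e-05 (leading, φ = -90.0°)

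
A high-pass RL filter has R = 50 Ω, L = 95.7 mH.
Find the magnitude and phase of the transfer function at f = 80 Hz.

Step 1 — Angular frequency: ω = 2π·80 = 502.7 rad/s.
Step 2 — Transfer function: H(jω) = jωL/(R + jωL).
Step 3 — Numerator jωL = j·48.1; denominator R + jωL = 50 + j48.1.
Step 4 — H = 0.4807 + j0.4996.
Step 5 — Magnitude: |H| = 0.6933 (-3.2 dB); phase: φ = 46.1°.

|H| = 0.6933 (-3.2 dB), φ = 46.1°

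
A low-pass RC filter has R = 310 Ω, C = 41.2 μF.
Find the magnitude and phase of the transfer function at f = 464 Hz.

Step 1 — Angular frequency: ω = 2π·464 = 2915 rad/s.
Step 2 — Transfer function: H(jω) = 1/(1 + jωRC).
Step 3 — Denominator: 1 + jωRC = 1 + j·2915·310·4.12e-05 = 1 + j37.24.
Step 4 — H = 0.0007207 - j0.02684.
Step 5 — Magnitude: |H| = 0.02685 (-31.4 dB); phase: φ = -88.5°.

|H| = 0.02685 (-31.4 dB), φ = -88.5°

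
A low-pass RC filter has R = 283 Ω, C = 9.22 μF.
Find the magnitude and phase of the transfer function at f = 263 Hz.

Step 1 — Angular frequency: ω = 2π·263 = 1652 rad/s.
Step 2 — Transfer function: H(jω) = 1/(1 + jωRC).
Step 3 — Denominator: 1 + jωRC = 1 + j·1652·283·9.22e-06 = 1 + j4.312.
Step 4 — H = 0.05104 - j0.2201.
Step 5 — Magnitude: |H| = 0.2259 (-12.9 dB); phase: φ = -76.9°.

|H| = 0.2259 (-12.9 dB), φ = -76.9°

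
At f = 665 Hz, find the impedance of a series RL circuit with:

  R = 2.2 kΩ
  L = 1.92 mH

Step 1 — Angular frequency: ω = 2π·f = 2π·665 = 4178 rad/s.
Step 2 — Component impedances:
  R: Z = R = 2200 Ω
  L: Z = jωL = j·4178·0.00192 = 0 + j8.022 Ω
Step 3 — Series combination: Z_total = R + L = 2200 + j8.022 Ω = 2200∠0.2° Ω.

Z = 2200 + j8.022 Ω = 2200∠0.2° Ω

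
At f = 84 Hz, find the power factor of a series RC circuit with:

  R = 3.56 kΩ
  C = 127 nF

Step 1 — Angular frequency: ω = 2π·f = 2π·84 = 527.8 rad/s.
Step 2 — Component impedances:
  R: Z = R = 3560 Ω
  C: Z = 1/(jωC) = -j/(ω·C) = 0 - j1.492e+04 Ω
Step 3 — Series combination: Z_total = R + C = 3560 - j1.492e+04 Ω = 1.534e+04∠-76.6° Ω.
Step 4 — Power factor: PF = cos(φ) = Re(Z)/|Z| = 3560/1.534e+04 = 0.2321.
Step 5 — Type: Im(Z) = -1.492e+04 ⇒ leading (phase φ = -76.6°).

PF = 0.2321 (leading, φ = -76.6°)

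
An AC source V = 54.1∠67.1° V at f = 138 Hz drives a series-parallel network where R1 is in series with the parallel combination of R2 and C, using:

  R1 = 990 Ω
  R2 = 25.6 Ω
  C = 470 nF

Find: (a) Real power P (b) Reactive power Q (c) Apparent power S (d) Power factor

Step 1 — Angular frequency: ω = 2π·f = 2π·138 = 867.1 rad/s.
Step 2 — Component impedances:
  R1: Z = R = 990 Ω
  R2: Z = R = 25.6 Ω
  C: Z = 1/(jωC) = -j/(ω·C) = 0 - j2454 Ω
Step 3 — Parallel branch: R2 || C = 1/(1/R2 + 1/C) = 25.6 - j0.267 Ω.
Step 4 — Series with R1: Z_total = R1 + (R2 || C) = 1016 - j0.267 Ω = 1016∠-0.0° Ω.
Step 5 — Source phasor: V = 54.1∠67.1° V = 21.05 + j49.84 V.
Step 6 — Current: I = V / Z = 0.02072 + j0.04908 A = 0.05327∠67.1° A.
Step 7 — Complex power: S = V·I* = 2.882 - j0.0007578 VA.
Step 8 — Real power: P = Re(S) = 2.882 W.
Step 9 — Reactive power: Q = Im(S) = -0.0007578 VAR.
Step 10 — Apparent power: |S| = 2.882 VA.
Step 11 — Power factor: PF = P/|S| = 1 (leading).

(a) P = 2.882 W  (b) Q = -0.0007578 VAR  (c) S = 2.882 VA  (d) PF = 1 (leading)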